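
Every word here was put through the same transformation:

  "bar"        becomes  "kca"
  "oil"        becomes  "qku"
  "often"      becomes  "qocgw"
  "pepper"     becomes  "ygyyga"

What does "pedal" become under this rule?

The shift depends on letter class: consonant b→k is +9, but vowel a→c is +2. The rule splits by letter class: vowels +2, consonants +9.
For pedal: p(cons)+9=y, e(vowel)+2=g, d(cons)+9=m, a(vowel)+2=c, l(cons)+9=u.

ygmcu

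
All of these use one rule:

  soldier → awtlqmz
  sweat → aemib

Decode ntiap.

flash

Every letter moves 8 places later in the alphabet, wrapping around z→a.
Reversing it on ntiap: n−8=f, t−8=l, i−8=a, a−8=s, p−8=h.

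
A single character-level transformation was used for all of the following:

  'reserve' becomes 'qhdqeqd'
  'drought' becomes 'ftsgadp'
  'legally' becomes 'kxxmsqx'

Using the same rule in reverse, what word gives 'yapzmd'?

random

The output letters match the input read backwards, each shifted +12: reserve reversed is evreser. Two steps: reverse the string, then apply a Caesar shift of +12.
Undoing it on yapzmd: shift back: y−12=m, a−12=o, p−12=d, z−12=n, m−12=a, d−12=r → modnar; then reverse → random.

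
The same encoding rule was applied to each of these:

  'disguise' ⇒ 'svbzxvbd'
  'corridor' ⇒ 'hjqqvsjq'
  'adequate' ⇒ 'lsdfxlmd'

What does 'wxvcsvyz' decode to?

building

Each letter's alphabet position (a=0..z=25) is mapped through 11·x+11 mod 26 — an affine cipher.
Undoing it on wxvcsvyz: w(22)→19·(22−11)≡1=b; x(23)→19·(23−11)≡20=u; v(21)→19·(21−11)≡8=i; c(2)→19·(2−11)≡11=l; s(18)→19·(18−11)≡3=d; v(21)→19·(21−11)≡8=i; y(24)→19·(24−11)≡13=n; z(25)→19·(25−11)≡6=g (all mod 26).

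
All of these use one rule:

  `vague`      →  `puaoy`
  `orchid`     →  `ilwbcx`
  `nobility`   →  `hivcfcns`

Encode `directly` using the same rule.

xclywnfs

Every letter moves 20 places later in the alphabet, wrapping around z→a.
For directly: d+20=x, i+20=c, r+20=l, e+20=y, c+20=w, t+20=n, l+20=f, y+20=s.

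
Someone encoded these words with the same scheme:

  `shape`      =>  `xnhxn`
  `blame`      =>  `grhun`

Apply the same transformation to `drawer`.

In shape: s→x is +5, h→n is +6, a→h is +7, p→x is +8 — the shift increases by 1 each position. The shift increases by 1 at each position, starting from +5: 5, 6, 7, ….
For drawer: d+5=i, r+6=x, a+7=h, w+8=e, e+9=n, r+10=b.

ixhenb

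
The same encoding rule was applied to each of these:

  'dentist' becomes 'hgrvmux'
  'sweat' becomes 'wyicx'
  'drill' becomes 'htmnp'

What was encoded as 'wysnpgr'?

Shifts by position in dentist: pos 0: d→h (+4), pos 1: e→g (+2), pos 2: n→r (+4), pos 3: t→v (+2) — repeating every 2. A repeating key of period 2 is used — shifts +4, +2 over and over.
Decoding wysnpgr: w−4=s, y−2=w, s−4=o, n−2=l, p−4=l, g−2=e, r−4=n.

swollen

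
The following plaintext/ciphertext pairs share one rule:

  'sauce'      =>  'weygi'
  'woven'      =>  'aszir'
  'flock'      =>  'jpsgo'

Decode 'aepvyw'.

Compare letters: s→w is +4, a→e is +4, u→y is +4 — a constant shift. This is a Caesar cipher with shift 4.
Reversing it on aepvyw: a−4=w, e−4=a, p−4=l, v−4=r, y−4=u, w−4=s.

walrus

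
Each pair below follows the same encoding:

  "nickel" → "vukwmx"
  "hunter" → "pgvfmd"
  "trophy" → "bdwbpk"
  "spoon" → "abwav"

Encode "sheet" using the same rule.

Shifts by position in nickel: pos 0: n→v (+8), pos 1: i→u (+12), pos 2: c→k (+8), pos 3: k→w (+12) — repeating every 2. The shifts repeat in a cycle of length 2: positions 0,1,… shift by +8, +12, then the pattern repeats.
For sheet: s+8=a, h+12=t, e+8=m, e+12=q, t+8=b.

atmqb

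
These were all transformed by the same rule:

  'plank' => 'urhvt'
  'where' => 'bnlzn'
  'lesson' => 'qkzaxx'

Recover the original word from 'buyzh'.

worry

In plank: p→u is +5, l→r is +6, a→h is +7, n→v is +8 — the shift increases by 1 each position. The shift increases by 1 at each position, starting from +5: 5, 6, 7, ….
Decoding buyzh: b−5=w, u−6=o, y−7=r, z−8=r, h−9=y.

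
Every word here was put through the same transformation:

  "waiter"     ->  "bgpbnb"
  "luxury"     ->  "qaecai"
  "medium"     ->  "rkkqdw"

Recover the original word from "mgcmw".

haven

In waiter: w→b is +5, a→g is +6, i→p is +7, t→b is +8 — the shift increases by 1 each position. Each letter shifts forward by (position + 5), i.e. 5, 6, 7, … — the shift grows by one for each successive letter.
Decoding mgcmw: m−5=h, g−6=a, c−7=v, m−8=e, w−9=n.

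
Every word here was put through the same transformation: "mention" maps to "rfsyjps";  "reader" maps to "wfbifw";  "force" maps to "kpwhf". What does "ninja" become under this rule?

sjsob

Vowels shift forward by 1 and consonants shift forward by 5.
Applying it to ninja: n(cons)+5=s, i(vowel)+1=j, n(cons)+5=s, j(cons)+5=o, a(vowel)+1=b.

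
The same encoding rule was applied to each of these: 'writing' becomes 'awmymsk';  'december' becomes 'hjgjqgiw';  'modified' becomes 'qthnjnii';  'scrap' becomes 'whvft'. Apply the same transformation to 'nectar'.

Shifts by position in writing: pos 0: w→a (+4), pos 1: r→w (+5), pos 2: i→m (+4), pos 3: t→y (+5) — repeating every 2. A repeating key of period 2 is used — shifts +4, +5 over and over.
For nectar: n+4=r, e+5=j, c+4=g, t+5=y, a+4=e, r+5=w.

rjgyew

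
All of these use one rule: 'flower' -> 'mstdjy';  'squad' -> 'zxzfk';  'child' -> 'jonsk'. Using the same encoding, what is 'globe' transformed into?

The shift depends on letter class: consonant f→m is +7, but vowel o→t is +5. Vowels shift forward by 5 and consonants shift forward by 7.
On globe: g(cons)+7=n, l(cons)+7=s, o(vowel)+5=t, b(cons)+7=i, e(vowel)+5=j.

nstij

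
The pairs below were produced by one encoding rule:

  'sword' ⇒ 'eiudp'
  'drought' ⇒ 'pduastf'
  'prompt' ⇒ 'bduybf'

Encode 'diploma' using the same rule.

Two shifts are in play — +6 for a/e/i/o/u, +12 for every other letter.
On diploma: d(cons)+12=p, i(vowel)+6=o, p(cons)+12=b, l(cons)+12=x, o(vowel)+6=u, m(cons)+12=y, a(vowel)+6=g.

pobxuyg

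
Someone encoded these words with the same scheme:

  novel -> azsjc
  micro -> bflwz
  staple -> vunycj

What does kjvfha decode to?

n(13)→a(0) and o(14)→z(25) fit y≡25x+13 (mod 26); the inverse of 25 mod 26 is 25. Each letter's alphabet position (a=0..z=25) is mapped through 25·x+13 mod 26 — an affine cipher.
Reversing it on kjvfha: k(10)→25·(10−13)≡3=d; j(9)→25·(9−13)≡4=e; v(21)→25·(21−13)≡18=s; f(5)→25·(5−13)≡8=i; h(7)→25·(7−13)≡6=g; a(0)→25·(0−13)≡13=n (all mod 26).

design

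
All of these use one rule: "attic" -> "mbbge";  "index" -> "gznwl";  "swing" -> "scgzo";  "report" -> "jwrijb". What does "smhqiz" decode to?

Each letter's alphabet position (a=0..z=25) is mapped through 9·x+12 mod 26 — an affine cipher.
Decoding smhqiz: s(18)→3·(18−12)≡18=s; m(12)→3·(12−12)≡0=a; h(7)→3·(7−12)≡11=l; q(16)→3·(16−12)≡12=m; i(8)→3·(8−12)≡14=o; z(25)→3·(25−12)≡13=n (all mod 26).

salmon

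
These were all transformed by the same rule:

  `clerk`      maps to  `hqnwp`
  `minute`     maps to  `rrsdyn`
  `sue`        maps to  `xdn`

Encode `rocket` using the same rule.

The shift depends on letter class: consonant c→h is +5, but vowel e→n is +9. Two shifts are in play — +9 for a/e/i/o/u, +5 for every other letter.
Applying it to rocket: r(cons)+5=w, o(vowel)+9=x, c(cons)+5=h, k(cons)+5=p, e(vowel)+9=n, t(cons)+5=y.

wxhpny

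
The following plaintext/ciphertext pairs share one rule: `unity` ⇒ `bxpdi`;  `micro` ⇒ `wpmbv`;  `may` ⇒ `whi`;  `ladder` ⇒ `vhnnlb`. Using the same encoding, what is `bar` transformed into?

lhb

The shift depends on letter class: consonant n→x is +10, but vowel u→b is +7. Two shifts are in play — +7 for a/e/i/o/u, +10 for every other letter.
Applying it to bar: b(cons)+10=l, a(vowel)+7=h, r(cons)+10=b.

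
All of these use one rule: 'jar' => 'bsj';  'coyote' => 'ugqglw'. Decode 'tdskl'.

blast

It's a constant shift of +18 (ROT18).
Decoding tdskl: t−18=b, d−18=l, s−18=a, k−18=s, l−18=t.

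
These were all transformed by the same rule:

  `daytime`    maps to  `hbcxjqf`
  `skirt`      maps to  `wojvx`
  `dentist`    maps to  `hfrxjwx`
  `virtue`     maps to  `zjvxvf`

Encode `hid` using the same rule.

ljh

The shift depends on letter class: consonant d→h is +4, but vowel a→b is +1. The rule splits by letter class: vowels +1, consonants +4.
For hid: h(cons)+4=l, i(vowel)+1=j, d(cons)+4=h.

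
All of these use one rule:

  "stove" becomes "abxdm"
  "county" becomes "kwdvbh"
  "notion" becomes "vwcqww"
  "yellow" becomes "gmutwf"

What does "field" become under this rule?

Shifts by position in stove: pos 0: s→a (+8), pos 1: t→b (+8), pos 2: o→x (+9), pos 3: v→d (+8), pos 4: e→m (+8) — repeating every 3. A repeating key of period 3 is used — shifts +8, +8, +9 over and over.
For field: f+8=n, i+8=q, e+9=n, l+8=t, d+8=l.

nqntl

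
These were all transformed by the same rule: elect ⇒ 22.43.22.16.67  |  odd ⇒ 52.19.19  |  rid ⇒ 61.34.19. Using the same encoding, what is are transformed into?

Each letter becomes 3×(its alphabet position, a=1..z=26) + 7.
For are: a=1→10, r=18→61, e=5→22.

10.61.22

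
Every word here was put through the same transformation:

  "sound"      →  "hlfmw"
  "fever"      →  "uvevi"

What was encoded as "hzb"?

say

Each pair mirrors across the alphabet (s↔h, o↔l, u↔f): positions sum to 25. Each letter is replaced by its mirror in the alphabet: a↔z, b↔y, c↔x, and so on (the Atbash cipher).
Decoding hzb: h↔s, z↔a, b↔y.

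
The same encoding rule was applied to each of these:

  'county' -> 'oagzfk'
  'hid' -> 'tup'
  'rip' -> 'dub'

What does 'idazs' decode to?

wrong

Every letter moves 12 places later in the alphabet, wrapping around z→a.
Decoding idazs: i−12=w, d−12=r, a−12=o, z−12=n, s−12=g.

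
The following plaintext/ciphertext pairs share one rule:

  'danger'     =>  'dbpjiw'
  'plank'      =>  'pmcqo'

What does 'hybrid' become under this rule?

In danger: d→d is +0, a→b is +1, n→p is +2, g→j is +3 — the shift increases by 1 each position. The shift increases by 1 at each position, starting from +0: 0, 1, 2, ….
For hybrid: h+0=h, y+1=z, b+2=d, r+3=u, i+4=m, d+5=i.

hzdumi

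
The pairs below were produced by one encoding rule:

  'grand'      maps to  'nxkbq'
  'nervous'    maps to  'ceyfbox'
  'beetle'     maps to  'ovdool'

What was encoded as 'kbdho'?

extra

The output letters match the input read backwards, each shifted +10: grand reversed is dnarg. Two steps: reverse the string, then apply a Caesar shift of +10.
Reversing it on kbdho: shift back: k−10=a, b−10=r, d−10=t, h−10=x, o−10=e → artxe; then reverse → extra.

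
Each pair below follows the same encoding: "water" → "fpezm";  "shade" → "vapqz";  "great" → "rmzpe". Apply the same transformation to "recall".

mzhpkk

Each letter's alphabet position (a=0..z=25) is mapped through 9·x+15 mod 26 — an affine cipher.
For recall: r(17)→9·17+15≡12=m; e(4)→9·4+15≡25=z; c(2)→9·2+15≡7=h; a(0)→9·0+15≡15=p; l(11)→9·11+15≡10=k; l(11)→9·11+15≡10=k (all mod 26).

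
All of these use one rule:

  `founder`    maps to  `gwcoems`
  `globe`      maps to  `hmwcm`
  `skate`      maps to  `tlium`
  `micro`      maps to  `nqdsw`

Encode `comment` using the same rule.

Vowels shift forward by 8 and consonants shift forward by 1.
For comment: c(cons)+1=d, o(vowel)+8=w, m(cons)+1=n, m(cons)+1=n, e(vowel)+8=m, n(cons)+1=o, t(cons)+1=u.

dwnnmou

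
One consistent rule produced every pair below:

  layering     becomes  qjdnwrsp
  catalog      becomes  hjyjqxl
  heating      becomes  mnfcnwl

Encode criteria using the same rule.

Shifts by position in layering: pos 0: l→q (+5), pos 1: a→j (+9), pos 2: y→d (+5), pos 3: e→n (+9) — repeating every 2. It's a Vigenère-style cipher with numeric key [5,9]: position i shifts by key[i mod 2].
Applying it to criteria: c+5=h, r+9=a, i+5=n, t+9=c, e+5=j, r+9=a, i+5=n, a+9=j.

hancjanj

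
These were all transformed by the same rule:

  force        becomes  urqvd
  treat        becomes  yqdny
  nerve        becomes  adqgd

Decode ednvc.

beach

f(5)→u(20) and o(14)→r(17) fit y≡17x+13 (mod 26); the inverse of 17 mod 26 is 23. Each letter's alphabet position (a=0..z=25) is mapped through 17·x+13 mod 26 — an affine cipher.
Decoding ednvc: e(4)→23·(4−13)≡1=b; d(3)→23·(3−13)≡4=e; n(13)→23·(13−13)≡0=a; v(21)→23·(21−13)≡2=c; c(2)→23·(2−13)≡7=h (all mod 26).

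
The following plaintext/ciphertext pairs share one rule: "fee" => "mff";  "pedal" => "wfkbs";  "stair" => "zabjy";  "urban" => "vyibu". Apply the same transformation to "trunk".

ayvur

Vowels shift forward by 1 and consonants shift forward by 7.
For trunk: t(cons)+7=a, r(cons)+7=y, u(vowel)+1=v, n(cons)+7=u, k(cons)+7=r.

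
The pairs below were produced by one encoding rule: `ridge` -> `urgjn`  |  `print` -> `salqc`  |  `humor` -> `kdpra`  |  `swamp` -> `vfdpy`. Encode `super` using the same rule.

vdsha

Shifts by position in ridge: pos 0: r→u (+3), pos 1: i→r (+9), pos 2: d→g (+3), pos 3: g→j (+3), pos 4: e→n (+9) — repeating every 3. It's a Vigenère-style cipher with numeric key [3,9,3]: position i shifts by key[i mod 3].
On super: s+3=v, u+9=d, p+3=s, e+3=h, r+9=a.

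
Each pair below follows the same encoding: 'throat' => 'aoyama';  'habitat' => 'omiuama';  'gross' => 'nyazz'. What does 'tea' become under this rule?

The shift depends on letter class: consonant t→a is +7, but vowel o→a is +12. Vowels shift forward by 12 and consonants shift forward by 7.
On tea: t(cons)+7=a, e(vowel)+12=q, a(vowel)+12=m.

aqm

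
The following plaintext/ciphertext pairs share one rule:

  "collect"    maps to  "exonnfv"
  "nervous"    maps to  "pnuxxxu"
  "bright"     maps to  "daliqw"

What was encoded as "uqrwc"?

It's a Vigenère-style cipher with numeric key [2,9,3]: position i shifts by key[i mod 3].
Reversing it on uqrwc: u−2=s, q−9=h, r−3=o, w−2=u, c−9=t.

shout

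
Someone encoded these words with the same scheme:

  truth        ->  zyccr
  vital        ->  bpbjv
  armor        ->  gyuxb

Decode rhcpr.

In truth: t→z is +6, r→y is +7, u→c is +8, t→c is +9 — the shift increases by 1 each position. Each letter shifts forward by (position + 6), i.e. 6, 7, 8, … — the shift grows by one for each successive letter.
Undoing it on rhcpr: r−6=l, h−7=a, c−8=u, p−9=g, r−10=h.

laugh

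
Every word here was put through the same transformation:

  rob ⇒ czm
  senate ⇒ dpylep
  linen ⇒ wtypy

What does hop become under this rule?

Compare letters: r→c is +11, o→z is +11, b→m is +11 — a constant shift. It's a constant shift of +11 (ROT11).
Applying it to hop: h+11=s, o+11=z, p+11=a.

sza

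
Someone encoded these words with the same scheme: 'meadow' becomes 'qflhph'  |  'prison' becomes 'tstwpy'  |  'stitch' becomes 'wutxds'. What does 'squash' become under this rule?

wrfets

A repeating key of period 3 is used — shifts +4, +1, +11 over and over.
On squash: s+4=w, q+1=r, u+11=f, a+4=e, s+1=t, h+11=s.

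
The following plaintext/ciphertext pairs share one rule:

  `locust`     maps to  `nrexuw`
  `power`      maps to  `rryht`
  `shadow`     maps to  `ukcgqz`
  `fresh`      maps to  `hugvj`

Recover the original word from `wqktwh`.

Shifts by position in locust: pos 0: l→n (+2), pos 1: o→r (+3), pos 2: c→e (+2), pos 3: u→x (+3) — repeating every 2. The shifts repeat in a cycle of length 2: positions 0,1,… shift by +2, +3, then the pattern repeats.
Decoding wqktwh: w−2=u, q−3=n, k−2=i, t−3=q, w−2=u, h−3=e.

unique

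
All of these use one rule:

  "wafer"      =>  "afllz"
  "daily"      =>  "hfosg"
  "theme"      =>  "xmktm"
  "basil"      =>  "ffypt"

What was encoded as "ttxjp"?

Letter i (0-indexed) is shifted by i+4, so successive shifts are 4, 5, 6, ….
Undoing it on ttxjp: t−4=p, t−5=o, x−6=r, j−7=c, p−8=h.

porch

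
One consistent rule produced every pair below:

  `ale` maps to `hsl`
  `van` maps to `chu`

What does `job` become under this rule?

qvi

Compare letters: a→h is +7, l→s is +7, e→l is +7 — a constant shift. It's a constant shift of +7 (ROT7).
Applying it to job: j+7=q, o+7=v, b+7=i.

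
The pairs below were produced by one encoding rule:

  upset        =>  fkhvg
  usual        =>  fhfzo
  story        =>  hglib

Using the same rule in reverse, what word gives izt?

Each pair mirrors across the alphabet (u↔f, p↔k, s↔h): positions sum to 25. This is the alphabet-reversal cipher (Atbash): a becomes z, b becomes y, etc.
Undoing it on izt: i↔r, z↔a, t↔g.

rag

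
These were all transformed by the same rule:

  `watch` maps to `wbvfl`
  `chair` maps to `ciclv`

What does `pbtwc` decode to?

party

In watch: w→w is +0, a→b is +1, t→v is +2, c→f is +3 — the shift increases by 1 each position. Each letter shifts forward by its position index (0, 1, 2, …) — the shift grows by one for each successive letter.
Decoding pbtwc: p−0=p, b−1=a, t−2=r, w−3=t, c−4=y.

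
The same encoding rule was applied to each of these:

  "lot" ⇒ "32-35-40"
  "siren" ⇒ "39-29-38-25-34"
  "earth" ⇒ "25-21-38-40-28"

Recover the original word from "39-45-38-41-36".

syrup

l is letter #12 and maps to 32: an offset of 20. The number is (letter's place in the alphabet, a=1) + 20.
Decoding 39-45-38-41-36: 39→(39−20)÷1=19=s, 45→(45−20)÷1=25=y, 38→(38−20)÷1=18=r, 41→(41−20)÷1=21=u, 36→(36−20)÷1=16=p.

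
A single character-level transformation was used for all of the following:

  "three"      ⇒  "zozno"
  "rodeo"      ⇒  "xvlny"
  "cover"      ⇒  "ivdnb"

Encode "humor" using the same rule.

Letter i (0-indexed) is shifted by i+6, so successive shifts are 6, 7, 8, ….
For humor: h+6=n, u+7=b, m+8=u, o+9=x, r+10=b.

nbuxb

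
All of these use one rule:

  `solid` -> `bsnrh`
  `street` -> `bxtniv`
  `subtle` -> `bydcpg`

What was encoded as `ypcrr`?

Shifts by position in solid: pos 0: s→b (+9), pos 1: o→s (+4), pos 2: l→n (+2), pos 3: i→r (+9), pos 4: d→h (+4) — repeating every 3. The shifts repeat in a cycle of length 3: positions 0,1,… shift by +9, +4, +2, then the pattern repeats.
Decoding ypcrr: y−9=p, p−4=l, c−2=a, r−9=i, r−4=n.

plain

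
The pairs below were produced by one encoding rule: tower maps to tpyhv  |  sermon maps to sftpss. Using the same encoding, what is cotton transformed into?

In tower: t→t is +0, o→p is +1, w→y is +2, e→h is +3 — the shift increases by 1 each position. The shift increases by 1 at each position, starting from +0: 0, 1, 2, ….
For cotton: c+0=c, o+1=p, t+2=v, t+3=w, o+4=s, n+5=s.

cpvwss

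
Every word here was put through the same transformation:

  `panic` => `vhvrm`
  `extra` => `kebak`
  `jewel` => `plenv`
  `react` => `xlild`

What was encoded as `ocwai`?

ivory

In panic: p→v is +6, a→h is +7, n→v is +8, i→r is +9 — the shift increases by 1 each position. Letter i (0-indexed) is shifted by i+6, so successive shifts are 6, 7, 8, ….
Undoing it on ocwai: o−6=i, c−7=v, w−8=o, a−9=r, i−10=y.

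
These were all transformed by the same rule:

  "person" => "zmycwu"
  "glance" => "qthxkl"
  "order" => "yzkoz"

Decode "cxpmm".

The shifts repeat in a cycle of length 3: positions 0,1,… shift by +10, +8, +7, then the pattern repeats.
Reversing it on cxpmm: c−10=s, x−8=p, p−7=i, m−10=c, m−8=e.

spice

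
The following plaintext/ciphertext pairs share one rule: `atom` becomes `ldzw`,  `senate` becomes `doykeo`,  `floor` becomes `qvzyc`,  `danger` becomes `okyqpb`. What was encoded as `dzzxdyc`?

sponsor

The shifts repeat in a cycle of length 2: positions 0,1,… shift by +11, +10, then the pattern repeats.
Reversing it on dzzxdyc: d−11=s, z−10=p, z−11=o, x−10=n, d−11=s, y−10=o, c−11=r.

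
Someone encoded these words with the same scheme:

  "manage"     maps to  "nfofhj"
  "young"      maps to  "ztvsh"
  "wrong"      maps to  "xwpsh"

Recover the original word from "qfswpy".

parrot

Shifts by position in manage: pos 0: m→n (+1), pos 1: a→f (+5), pos 2: n→o (+1), pos 3: a→f (+5) — repeating every 2. A repeating key of period 2 is used — shifts +1, +5 over and over.
Decoding qfswpy: q−1=p, f−5=a, s−1=r, w−5=r, p−1=o, y−5=t.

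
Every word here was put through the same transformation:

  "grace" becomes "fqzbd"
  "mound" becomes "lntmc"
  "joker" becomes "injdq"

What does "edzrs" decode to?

This is a Caesar cipher with shift 25.
Decoding edzrs: e−25=f, d−25=e, z−25=a, r−25=s, s−25=t.

feast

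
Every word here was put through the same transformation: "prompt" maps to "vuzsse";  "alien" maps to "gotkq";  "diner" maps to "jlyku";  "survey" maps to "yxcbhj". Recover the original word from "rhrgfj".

legacy

Shifts by position in prompt: pos 0: p→v (+6), pos 1: r→u (+3), pos 2: o→z (+11), pos 3: m→s (+6), pos 4: p→s (+3), pos 5: t→e (+11) — repeating every 3. A repeating key of period 3 is used — shifts +6, +3, +11 over and over.
Decoding rhrgfj: r−6=l, h−3=e, r−11=g, g−6=a, f−3=c, j−11=y.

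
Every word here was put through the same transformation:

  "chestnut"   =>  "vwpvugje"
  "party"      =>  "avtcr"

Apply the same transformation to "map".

The output letters match the input read backwards, each shifted +2: chestnut reversed is tuntsehc. Read the word backwards and shift each letter +2.
On map: reverse → pam; then shift: p+2=r, a+2=c, m+2=o.

rco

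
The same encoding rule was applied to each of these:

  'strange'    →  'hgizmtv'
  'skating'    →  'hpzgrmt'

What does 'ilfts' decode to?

Each pair mirrors across the alphabet (s↔h, t↔g, r↔i): positions sum to 25. Letters are reflected about the middle of the alphabet (position → 25−position): Atbash.
Undoing it on ilfts: i↔r, l↔o, f↔u, t↔g, s↔h.

rough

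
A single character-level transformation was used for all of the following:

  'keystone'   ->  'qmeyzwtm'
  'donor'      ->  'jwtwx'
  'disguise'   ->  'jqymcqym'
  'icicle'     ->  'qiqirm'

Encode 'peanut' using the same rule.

Two shifts are in play — +8 for a/e/i/o/u, +6 for every other letter.
Applying it to peanut: p(cons)+6=v, e(vowel)+8=m, a(vowel)+8=i, n(cons)+6=t, u(vowel)+8=c, t(cons)+6=z.

vmitcz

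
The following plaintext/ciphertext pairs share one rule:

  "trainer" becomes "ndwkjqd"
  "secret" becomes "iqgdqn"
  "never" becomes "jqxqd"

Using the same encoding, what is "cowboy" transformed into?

This is an affine cipher: with a=0,…,z=25, each position x becomes (5x+22) mod 26.
On cowboy: c(2)→5·2+22≡6=g; o(14)→5·14+22≡14=o; w(22)→5·22+22≡2=c; b(1)→5·1+22≡1=b; o(14)→5·14+22≡14=o; y(24)→5·24+22≡12=m (all mod 26).

gocbom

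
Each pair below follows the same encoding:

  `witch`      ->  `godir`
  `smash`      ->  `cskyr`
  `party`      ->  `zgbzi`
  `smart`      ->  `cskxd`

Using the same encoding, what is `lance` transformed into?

vgxio

Shifts by position in witch: pos 0: w→g (+10), pos 1: i→o (+6), pos 2: t→d (+10), pos 3: c→i (+6) — repeating every 2. It's a Vigenère-style cipher with numeric key [10,6]: position i shifts by key[i mod 2].
For lance: l+10=v, a+6=g, n+10=x, c+6=i, e+10=o.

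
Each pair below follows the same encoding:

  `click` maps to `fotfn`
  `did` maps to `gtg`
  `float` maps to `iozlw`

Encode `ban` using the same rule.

Vowels shift forward by 11 and consonants shift forward by 3.
On ban: b(cons)+3=e, a(vowel)+11=l, n(cons)+3=q.

elq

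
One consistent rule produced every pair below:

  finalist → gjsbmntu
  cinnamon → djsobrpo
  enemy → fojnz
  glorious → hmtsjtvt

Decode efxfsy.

The shifts repeat in a cycle of length 3: positions 0,1,… shift by +1, +1, +5, then the pattern repeats.
Decoding efxfsy: e−1=d, f−1=e, x−5=s, f−1=e, s−1=r, y−5=t.

desert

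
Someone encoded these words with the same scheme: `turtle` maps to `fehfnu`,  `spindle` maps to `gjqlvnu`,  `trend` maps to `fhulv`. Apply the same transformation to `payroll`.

t(19)→f(5) and u(20)→e(4) fit y≡25x+24 (mod 26); the inverse of 25 mod 26 is 25. Each letter's alphabet position (a=0..z=25) is mapped through 25·x+24 mod 26 — an affine cipher.
For payroll: p(15)→25·15+24≡9=j; a(0)→25·0+24≡24=y; y(24)→25·24+24≡0=a; r(17)→25·17+24≡7=h; o(14)→25·14+24≡10=k; l(11)→25·11+24≡13=n; l(11)→25·11+24≡13=n (all mod 26).

jyahknn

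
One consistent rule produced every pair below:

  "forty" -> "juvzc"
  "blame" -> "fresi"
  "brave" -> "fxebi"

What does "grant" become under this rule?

kxetx

Shifts by position in forty: pos 0: f→j (+4), pos 1: o→u (+6), pos 2: r→v (+4), pos 3: t→z (+6) — repeating every 2. It's a Vigenère-style cipher with numeric key [4,6]: position i shifts by key[i mod 2].
On grant: g+4=k, r+6=x, a+4=e, n+6=t, t+4=x.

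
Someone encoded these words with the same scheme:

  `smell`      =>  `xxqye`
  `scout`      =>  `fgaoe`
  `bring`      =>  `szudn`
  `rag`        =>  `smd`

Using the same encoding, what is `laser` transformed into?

dqemx

The output letters match the input read backwards, each shifted +12: smell reversed is llems. The word is reversed, then every letter is shifted forward by 12.
Applying it to laser: reverse → resal; then shift: r+12=d, e+12=q, s+12=e, a+12=m, l+12=x.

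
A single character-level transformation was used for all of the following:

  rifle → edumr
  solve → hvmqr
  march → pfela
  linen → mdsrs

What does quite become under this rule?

bndkr

Treating letters as 0–25, the rule is x ↦ 3x + 5 (mod 26).
On quite: q(16)→3·16+5≡1=b; u(20)→3·20+5≡13=n; i(8)→3·8+5≡3=d; t(19)→3·19+5≡10=k; e(4)→3·4+5≡17=r (all mod 26).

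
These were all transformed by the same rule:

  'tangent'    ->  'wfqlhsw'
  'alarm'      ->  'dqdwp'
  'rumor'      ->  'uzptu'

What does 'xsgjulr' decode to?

Shifts by position in tangent: pos 0: t→w (+3), pos 1: a→f (+5), pos 2: n→q (+3), pos 3: g→l (+5) — repeating every 2. The shifts repeat in a cycle of length 2: positions 0,1,… shift by +3, +5, then the pattern repeats.
Undoing it on xsgjulr: x−3=u, s−5=n, g−3=d, j−5=e, u−3=r, l−5=g, r−3=o.

undergo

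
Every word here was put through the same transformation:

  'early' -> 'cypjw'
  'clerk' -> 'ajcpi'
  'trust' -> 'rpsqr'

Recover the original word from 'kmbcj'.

Compare letters: e→c is +24, a→y is +24, r→p is +24 — a constant shift. Every letter moves 24 places later in the alphabet, wrapping around z→a.
Decoding kmbcj: k−24=m, m−24=o, b−24=d, c−24=e, j−24=l.

model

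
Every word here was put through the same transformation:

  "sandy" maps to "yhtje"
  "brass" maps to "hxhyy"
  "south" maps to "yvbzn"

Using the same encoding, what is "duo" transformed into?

jbv

The shift depends on letter class: consonant s→y is +6, but vowel a→h is +7. Vowels shift forward by 7 and consonants shift forward by 6.
On duo: d(cons)+6=j, u(vowel)+7=b, o(vowel)+7=v.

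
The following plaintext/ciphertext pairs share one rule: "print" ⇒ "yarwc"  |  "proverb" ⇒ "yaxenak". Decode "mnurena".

Compare letters: p→y is +9, r→a is +9, i→r is +9 — a constant shift. Every letter moves 9 places later in the alphabet, wrapping around z→a.
Decoding mnurena: m−9=d, n−9=e, u−9=l, r−9=i, e−9=v, n−9=e, a−9=r.

deliver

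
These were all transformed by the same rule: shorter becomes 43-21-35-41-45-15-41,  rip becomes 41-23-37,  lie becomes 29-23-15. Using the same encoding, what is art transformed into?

7-41-45

s(#19)→43 and h(#8)→21: differences scale by 2, so n = 2·pos + 5. Each letter becomes 2×(its alphabet position, a=1..z=26) + 5.
On art: a=1→7, r=18→41, t=20→45.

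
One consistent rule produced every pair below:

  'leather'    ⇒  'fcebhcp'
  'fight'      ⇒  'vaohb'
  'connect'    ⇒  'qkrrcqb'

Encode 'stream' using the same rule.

ibpcey

l(11)→f(5) and e(4)→c(2) fit y≡19x+4 (mod 26); the inverse of 19 mod 26 is 11. Treating letters as 0–25, the rule is x ↦ 19x + 4 (mod 26).
Applying it to stream: s(18)→19·18+4≡8=i; t(19)→19·19+4≡1=b; r(17)→19·17+4≡15=p; e(4)→19·4+4≡2=c; a(0)→19·0+4≡4=e; m(12)→19·12+4≡24=y (all mod 26).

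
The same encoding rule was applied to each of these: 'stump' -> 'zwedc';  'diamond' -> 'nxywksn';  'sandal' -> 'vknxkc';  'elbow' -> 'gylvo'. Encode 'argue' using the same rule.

The output letters match the input read backwards, each shifted +10: stump reversed is pmuts. Read the word backwards and shift each letter +10.
Applying it to argue: reverse → eugra; then shift: e+10=o, u+10=e, g+10=q, r+10=b, a+10=k.

oeqbk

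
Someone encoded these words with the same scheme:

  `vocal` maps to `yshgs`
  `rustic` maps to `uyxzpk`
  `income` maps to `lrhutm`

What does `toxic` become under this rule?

Each letter shifts forward by (position + 3), i.e. 3, 4, 5, … — the shift grows by one for each successive letter.
For toxic: t+3=w, o+4=s, x+5=c, i+6=o, c+7=j.

wscoj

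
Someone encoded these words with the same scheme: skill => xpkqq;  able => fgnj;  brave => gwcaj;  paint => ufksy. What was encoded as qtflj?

Shifts by position in skill: pos 0: s→x (+5), pos 1: k→p (+5), pos 2: i→k (+2), pos 3: l→q (+5), pos 4: l→q (+5) — repeating every 3. It's a Vigenère-style cipher with numeric key [5,5,2]: position i shifts by key[i mod 3].
Decoding qtflj: q−5=l, t−5=o, f−2=d, l−5=g, j−5=e.

lodge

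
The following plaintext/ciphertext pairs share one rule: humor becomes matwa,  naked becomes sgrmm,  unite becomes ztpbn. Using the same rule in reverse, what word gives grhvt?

blank

Letter i (0-indexed) is shifted by i+5, so successive shifts are 5, 6, 7, ….
Reversing it on grhvt: g−5=b, r−6=l, h−7=a, v−8=n, t−9=k.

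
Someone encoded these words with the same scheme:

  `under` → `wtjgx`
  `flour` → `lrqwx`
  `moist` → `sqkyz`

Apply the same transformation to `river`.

xkbgx

Two shifts are in play — +2 for a/e/i/o/u, +6 for every other letter.
Applying it to river: r(cons)+6=x, i(vowel)+2=k, v(cons)+6=b, e(vowel)+2=g, r(cons)+6=x.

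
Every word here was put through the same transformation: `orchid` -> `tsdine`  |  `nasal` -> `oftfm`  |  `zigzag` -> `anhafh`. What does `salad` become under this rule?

The shift depends on letter class: consonant r→s is +1, but vowel o→t is +5. Vowels shift forward by 5 and consonants shift forward by 1.
For salad: s(cons)+1=t, a(vowel)+5=f, l(cons)+1=m, a(vowel)+5=f, d(cons)+1=e.

tfmfe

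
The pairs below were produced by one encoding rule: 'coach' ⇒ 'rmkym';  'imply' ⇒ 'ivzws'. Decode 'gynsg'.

Read the word backwards and shift each letter +10.
Decoding gynsg: shift back: g−10=w, y−10=o, n−10=d, s−10=i, g−10=w → wodiw; then reverse → widow.

widow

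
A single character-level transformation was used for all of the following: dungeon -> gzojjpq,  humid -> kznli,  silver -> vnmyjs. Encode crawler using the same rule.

fwbzqfu

Shifts by position in dungeon: pos 0: d→g (+3), pos 1: u→z (+5), pos 2: n→o (+1), pos 3: g→j (+3), pos 4: e→j (+5), pos 5: o→p (+1) — repeating every 3. The shifts repeat in a cycle of length 3: positions 0,1,… shift by +3, +5, +1, then the pattern repeats.
For crawler: c+3=f, r+5=w, a+1=b, w+3=z, l+5=q, e+1=f, r+3=u.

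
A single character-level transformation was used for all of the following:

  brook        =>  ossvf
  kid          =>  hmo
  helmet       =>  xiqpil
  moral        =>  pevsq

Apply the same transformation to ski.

mow

Two steps: reverse the string, then apply a Caesar shift of +4.
Applying it to ski: reverse → iks; then shift: i+4=m, k+4=o, s+4=w.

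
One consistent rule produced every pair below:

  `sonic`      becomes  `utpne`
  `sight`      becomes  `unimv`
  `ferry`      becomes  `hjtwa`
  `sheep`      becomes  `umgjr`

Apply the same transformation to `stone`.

A repeating key of period 2 is used — shifts +2, +5 over and over.
For stone: s+2=u, t+5=y, o+2=q, n+5=s, e+2=g.

uyqsg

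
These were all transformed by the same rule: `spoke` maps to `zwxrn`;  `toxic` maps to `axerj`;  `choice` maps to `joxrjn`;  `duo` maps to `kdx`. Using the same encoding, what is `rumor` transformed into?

The shift depends on letter class: consonant s→z is +7, but vowel o→x is +9. Vowels shift forward by 9 and consonants shift forward by 7.
Applying it to rumor: r(cons)+7=y, u(vowel)+9=d, m(cons)+7=t, o(vowel)+9=x, r(cons)+7=y.

ydtxy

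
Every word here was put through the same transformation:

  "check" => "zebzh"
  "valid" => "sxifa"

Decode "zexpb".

Compare letters: c→z is +23, h→e is +23, e→b is +23 — a constant shift. This is a Caesar cipher with shift 23.
Decoding zexpb: z−23=c, e−23=h, x−23=a, p−23=s, b−23=e.

chase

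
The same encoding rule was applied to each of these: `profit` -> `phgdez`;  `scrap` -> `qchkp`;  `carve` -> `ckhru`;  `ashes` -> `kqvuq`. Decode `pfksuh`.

player

Treating letters as 0–25, the rule is x ↦ 9x + 10 (mod 26).
Undoing it on pfksuh: p(15)→3·(15−10)≡15=p; f(5)→3·(5−10)≡11=l; k(10)→3·(10−10)≡0=a; s(18)→3·(18−10)≡24=y; u(20)→3·(20−10)≡4=e; h(7)→3·(7−10)≡17=r (all mod 26).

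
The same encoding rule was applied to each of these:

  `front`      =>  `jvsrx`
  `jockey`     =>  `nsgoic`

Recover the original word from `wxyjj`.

Compare letters: f→j is +4, r→v is +4, o→s is +4 — a constant shift. Every letter moves 4 places later in the alphabet, wrapping around z→a.
Decoding wxyjj: w−4=s, x−4=t, y−4=u, j−4=f, j−4=f.

stuff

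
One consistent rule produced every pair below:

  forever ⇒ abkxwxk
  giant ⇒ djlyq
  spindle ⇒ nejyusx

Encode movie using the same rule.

Each letter's alphabet position (a=0..z=25) is mapped through 3·x+11 mod 26 — an affine cipher.
On movie: m(12)→3·12+11≡21=v; o(14)→3·14+11≡1=b; v(21)→3·21+11≡22=w; i(8)→3·8+11≡9=j; e(4)→3·4+11≡23=x (all mod 26).

vbwjx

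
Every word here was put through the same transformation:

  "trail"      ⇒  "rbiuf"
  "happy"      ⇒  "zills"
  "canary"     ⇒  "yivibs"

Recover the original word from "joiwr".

feast

t(19)→r(17) and r(17)→b(1) fit y≡21x+8 (mod 26); the inverse of 21 mod 26 is 5. Each letter's alphabet position (a=0..z=25) is mapped through 21·x+8 mod 26 — an affine cipher.
Undoing it on joiwr: j(9)→5·(9−8)≡5=f; o(14)→5·(14−8)≡4=e; i(8)→5·(8−8)≡0=a; w(22)→5·(22−8)≡18=s; r(17)→5·(17−8)≡19=t (all mod 26).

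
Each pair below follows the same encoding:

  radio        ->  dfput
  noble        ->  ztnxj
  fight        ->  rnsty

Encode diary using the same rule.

pnmdd

Shifts by position in radio: pos 0: r→d (+12), pos 1: a→f (+5), pos 2: d→p (+12), pos 3: i→u (+12), pos 4: o→t (+5) — repeating every 3. The shifts repeat in a cycle of length 3: positions 0,1,… shift by +12, +5, +12, then the pattern repeats.
Applying it to diary: d+12=p, i+5=n, a+12=m, r+12=d, y+5=d.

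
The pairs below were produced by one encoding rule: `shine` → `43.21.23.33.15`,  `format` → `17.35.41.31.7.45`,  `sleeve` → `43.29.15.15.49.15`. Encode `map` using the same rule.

31.7.37

Each letter becomes 2×(its alphabet position, a=1..z=26) + 5.
Applying it to map: m=13→31, a=1→7, p=16→37.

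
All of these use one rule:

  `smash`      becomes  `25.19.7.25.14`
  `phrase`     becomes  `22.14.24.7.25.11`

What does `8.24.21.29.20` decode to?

brown

Each letter is replaced by its alphabet position (a=1..z=26) + 6.
Reversing it on 8.24.21.29.20: 8→(8−6)÷1=2=b, 24→(24−6)÷1=18=r, 21→(21−6)÷1=15=o, 29→(29−6)÷1=23=w, 20→(20−6)÷1=14=n.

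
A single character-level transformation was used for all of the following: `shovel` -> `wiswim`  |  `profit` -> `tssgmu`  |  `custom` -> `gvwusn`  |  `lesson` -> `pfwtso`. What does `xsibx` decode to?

The shifts repeat in a cycle of length 2: positions 0,1,… shift by +4, +1, then the pattern repeats.
Undoing it on xsibx: x−4=t, s−1=r, i−4=e, b−1=a, x−4=t.

treat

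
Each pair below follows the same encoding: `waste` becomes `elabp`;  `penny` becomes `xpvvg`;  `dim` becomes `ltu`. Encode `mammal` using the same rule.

The shift depends on letter class: consonant w→e is +8, but vowel a→l is +11. Two shifts are in play — +11 for a/e/i/o/u, +8 for every other letter.
Applying it to mammal: m(cons)+8=u, a(vowel)+11=l, m(cons)+8=u, m(cons)+8=u, a(vowel)+11=l, l(cons)+8=t.

uluult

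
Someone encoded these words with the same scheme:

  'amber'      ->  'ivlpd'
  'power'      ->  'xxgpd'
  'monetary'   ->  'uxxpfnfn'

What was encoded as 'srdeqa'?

In amber: a→i is +8, m→v is +9, b→l is +10, e→p is +11 — the shift increases by 1 each position. Letter i (0-indexed) is shifted by i+8, so successive shifts are 8, 9, 10, ….
Reversing it on srdeqa: s−8=k, r−9=i, d−10=t, e−11=t, q−12=e, a−13=n.

kitten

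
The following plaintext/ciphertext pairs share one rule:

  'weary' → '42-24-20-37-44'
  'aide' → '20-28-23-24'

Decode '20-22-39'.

act

w is letter #23 and maps to 42: an offset of 19. Letters become their 1-based position plus 19 (so a→20, b→21, …).
Decoding 20-22-39: 20→(20−19)÷1=1=a, 22→(22−19)÷1=3=c, 39→(39−19)÷1=20=t.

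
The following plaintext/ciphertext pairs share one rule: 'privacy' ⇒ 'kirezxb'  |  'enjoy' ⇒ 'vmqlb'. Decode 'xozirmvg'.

Each pair mirrors across the alphabet (p↔k, r↔i, i↔r): positions sum to 25. This is the alphabet-reversal cipher (Atbash): a becomes z, b becomes y, etc.
Decoding xozirmvg: x↔c, o↔l, z↔a, i↔r, r↔i, m↔n, v↔e, g↔t.

clarinet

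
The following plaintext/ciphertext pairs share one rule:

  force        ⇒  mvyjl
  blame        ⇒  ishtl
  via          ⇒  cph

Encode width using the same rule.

Compare letters: f→m is +7, o→v is +7, r→y is +7 — a constant shift. Every letter moves 7 places later in the alphabet, wrapping around z→a.
Applying it to width: w+7=d, i+7=p, d+7=k, t+7=a, h+7=o.

dpkao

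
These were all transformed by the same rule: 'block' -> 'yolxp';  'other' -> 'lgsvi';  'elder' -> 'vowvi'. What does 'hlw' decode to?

Each pair mirrors across the alphabet (b↔y, l↔o, o↔l): positions sum to 25. Letters are reflected about the middle of the alphabet (position → 25−position): Atbash.
Undoing it on hlw: h↔s, l↔o, w↔d.

sod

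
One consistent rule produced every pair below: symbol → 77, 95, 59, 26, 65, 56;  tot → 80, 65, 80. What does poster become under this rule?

s(#19)→77 and y(#25)→95: differences scale by 3, so n = 3·pos + 20. With a=1..z=26, the number is 3·pos + 20.
On poster: p=16→68, o=15→65, s=19→77, t=20→80, e=5→35, r=18→74.

68, 65, 77, 80, 35, 74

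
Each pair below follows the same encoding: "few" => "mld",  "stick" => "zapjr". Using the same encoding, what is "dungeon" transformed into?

kbunlvu

Compare letters: f→m is +7, e→l is +7, w→d is +7 — a constant shift. Each letter is shifted forward by 7 in the alphabet (a Caesar shift of +7).
For dungeon: d+7=k, u+7=b, n+7=u, g+7=n, e+7=l, o+7=v, n+7=u.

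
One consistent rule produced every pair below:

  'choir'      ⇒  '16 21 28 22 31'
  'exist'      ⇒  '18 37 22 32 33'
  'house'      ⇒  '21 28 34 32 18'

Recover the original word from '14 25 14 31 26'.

alarm

c is letter #3 and maps to 16: an offset of 13. Each letter is replaced by its alphabet position (a=1..z=26) + 13.
Undoing it on 14 25 14 31 26: 14→(14−13)÷1=1=a, 25→(25−13)÷1=12=l, 14→(14−13)÷1=1=a, 31→(31−13)÷1=18=r, 26→(26−13)÷1=13=m.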